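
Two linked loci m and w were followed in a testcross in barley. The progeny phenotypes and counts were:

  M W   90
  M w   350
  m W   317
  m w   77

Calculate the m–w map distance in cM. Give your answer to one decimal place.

20.0 cM

The two most frequent classes, M w (350) and m W (317), are the parental types, so the F1 was M w / m W.
The recombinant classes are M W and m w: 90 + 77 = 167.
Recombination frequency = 167/834 = 0.2002 ≈ 20.0%, i.e. 20.0 cM.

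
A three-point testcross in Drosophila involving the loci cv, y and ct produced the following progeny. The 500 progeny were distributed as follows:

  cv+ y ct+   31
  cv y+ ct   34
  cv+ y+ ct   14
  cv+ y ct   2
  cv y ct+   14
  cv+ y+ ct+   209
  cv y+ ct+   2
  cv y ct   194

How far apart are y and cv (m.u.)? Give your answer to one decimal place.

13.8 m.u.

The two most frequent reciprocal classes, cv+ y+ ct+ and cv y ct, are the parental types, so the F1 was cv+ y+ ct+ / cv y ct.
The two rarest classes, cv y+ ct+ and cv+ y ct, are the double crossovers. Comparing them with the parentals, only the cv allele has switched, so cv is the middle locus and the order is ct – cv – y.
Crossovers in the cv–y interval produce the single-crossover classes cv+ y ct+ and cv y+ ct (31 + 34 = 65) plus the double crossovers (4).
RF(cv–y) = (65 + 4) / 500 = 69/500 = 0.1380 → 13.8 m.u.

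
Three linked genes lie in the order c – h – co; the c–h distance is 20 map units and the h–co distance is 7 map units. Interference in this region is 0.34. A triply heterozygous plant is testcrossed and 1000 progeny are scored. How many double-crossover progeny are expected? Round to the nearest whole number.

Map distances give recombination frequencies of 0.200 and 0.070 for the two intervals.
With interference 0.34 (so coincidence = 0.66), expected double-crossover frequency = 0.200 × 0.070 × 0.66 = 0.00924.
Expected number = 0.00924 × 1000 = 9.24 ≈ 9.

9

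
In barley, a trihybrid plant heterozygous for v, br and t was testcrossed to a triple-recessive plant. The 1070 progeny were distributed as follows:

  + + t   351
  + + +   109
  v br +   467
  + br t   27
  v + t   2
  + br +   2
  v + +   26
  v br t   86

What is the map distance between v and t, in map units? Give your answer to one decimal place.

18.6 map units

The two most frequent reciprocal classes, v br + and + + t, are the parental types, so the F1 was v br + / + + t.
The two rarest classes, + br + and v + t, are the double crossovers. Comparing them with the parentals, only the v allele has switched, so v is the middle locus and the order is t – v – br.
Crossovers in the t–v interval produce the single-crossover classes v br t and + + + (86 + 109 = 195) plus the double crossovers (4).
RF(t–v) = (195 + 4) / 1070 = 199/1070 = 0.1860 → 18.6 map units.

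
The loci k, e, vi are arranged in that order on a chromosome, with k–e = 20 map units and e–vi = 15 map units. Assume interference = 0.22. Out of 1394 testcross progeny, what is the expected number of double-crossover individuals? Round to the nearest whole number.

33

Map distances give recombination frequencies of 0.200 and 0.150 for the two intervals.
With interference 0.22 (so coincidence = 0.78), expected double-crossover frequency = 0.200 × 0.150 × 0.78 = 0.02340.
Expected number = 0.02340 × 1394 = 32.62 ≈ 33.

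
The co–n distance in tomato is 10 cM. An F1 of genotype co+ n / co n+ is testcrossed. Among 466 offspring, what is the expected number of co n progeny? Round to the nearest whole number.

A map distance of 10 cM corresponds to a recombination frequency of 0.100.
The F1 is co+ n / co n+, so co n is a recombinant gamete class with expected frequency r/2 = 0.100/2 = 0.0500.
Expected number = 0.0500 × 466 = 23.30 ≈ 23.

23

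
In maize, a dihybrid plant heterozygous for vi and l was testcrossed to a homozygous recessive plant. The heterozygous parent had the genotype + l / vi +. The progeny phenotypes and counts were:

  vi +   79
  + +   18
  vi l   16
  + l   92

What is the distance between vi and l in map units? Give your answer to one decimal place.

The recombinant classes are + + and vi l: 18 + 16 = 34.
Recombination frequency = 34/205 = 0.1659 ≈ 16.6%, i.e. 16.6 map units.

16.6 map units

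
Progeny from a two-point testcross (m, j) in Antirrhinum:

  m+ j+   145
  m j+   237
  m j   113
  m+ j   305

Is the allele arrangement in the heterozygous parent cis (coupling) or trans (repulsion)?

trans

The two most frequent classes are m+ j (305) and m j+ (237); these are the parental (non-recombinant) types.
So the F1 carried m+ j on one chromosome and m j+ on the other — the recessive alleles are on opposite chromosomes (trans / repulsion).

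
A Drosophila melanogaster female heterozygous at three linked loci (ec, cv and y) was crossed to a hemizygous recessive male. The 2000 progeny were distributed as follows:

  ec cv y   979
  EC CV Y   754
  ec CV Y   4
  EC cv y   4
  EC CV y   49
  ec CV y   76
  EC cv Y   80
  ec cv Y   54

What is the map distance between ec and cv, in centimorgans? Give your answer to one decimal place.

The two most frequent reciprocal classes, ec cv y and EC CV Y, are the parental types, so the F1 was ec cv y / EC CV Y.
The two rarest classes, EC cv y and ec CV Y, are the double crossovers. Comparing them with the parentals, only the ec allele has switched, so ec is the middle locus and the order is cv – ec – y.
Crossovers in the cv–ec interval produce the single-crossover classes ec CV y and EC cv Y (76 + 80 = 156) plus the double crossovers (8).
RF(cv–ec) = (156 + 8) / 2000 = 164/2000 = 0.0820 → 8.2 centimorgans.

8.2 centimorgans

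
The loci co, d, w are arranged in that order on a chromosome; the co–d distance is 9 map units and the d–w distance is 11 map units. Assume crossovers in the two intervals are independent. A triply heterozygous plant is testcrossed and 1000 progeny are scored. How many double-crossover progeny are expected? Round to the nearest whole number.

10

Map distances give recombination frequencies of 0.090 and 0.110 for the two intervals.
With no interference, expected double-crossover frequency = 0.090 × 0.110 = 0.00990.
Expected number = 0.00990 × 1000 = 9.90 ≈ 10.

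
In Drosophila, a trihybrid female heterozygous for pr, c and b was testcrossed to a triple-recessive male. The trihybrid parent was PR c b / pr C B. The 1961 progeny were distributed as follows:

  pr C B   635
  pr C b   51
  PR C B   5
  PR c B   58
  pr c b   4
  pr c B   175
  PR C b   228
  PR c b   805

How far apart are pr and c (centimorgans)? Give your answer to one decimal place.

21.0 centimorgans

The two rarest classes, pr c b and PR C B, are the double crossovers. Comparing them with the parentals, only the pr allele has switched, so pr is the middle locus and the order is c – pr – b.
Crossovers in the c–pr interval produce the single-crossover classes PR C b and pr c B (228 + 175 = 403) plus the double crossovers (9).
RF(c–pr) = (403 + 9) / 1961 = 412/1961 = 0.2101 → 21.0 centimorgans.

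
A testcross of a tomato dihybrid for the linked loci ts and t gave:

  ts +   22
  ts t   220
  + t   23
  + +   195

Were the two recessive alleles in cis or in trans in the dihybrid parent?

The two most frequent classes are + + (195) and ts t (220); these are the parental (non-recombinant) types.
So the F1 carried + + on one chromosome and ts t on the other — the recessive alleles are on the same chromosome (cis / coupling).

cis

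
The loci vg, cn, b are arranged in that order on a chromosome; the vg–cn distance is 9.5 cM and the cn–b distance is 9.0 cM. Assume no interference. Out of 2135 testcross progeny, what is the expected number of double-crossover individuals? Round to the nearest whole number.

Map distances give recombination frequencies of 0.095 and 0.090 for the two intervals.
With no interference, expected double-crossover frequency = 0.095 × 0.090 = 0.00855.
Expected number = 0.00855 × 2135 = 18.25 ≈ 18.

18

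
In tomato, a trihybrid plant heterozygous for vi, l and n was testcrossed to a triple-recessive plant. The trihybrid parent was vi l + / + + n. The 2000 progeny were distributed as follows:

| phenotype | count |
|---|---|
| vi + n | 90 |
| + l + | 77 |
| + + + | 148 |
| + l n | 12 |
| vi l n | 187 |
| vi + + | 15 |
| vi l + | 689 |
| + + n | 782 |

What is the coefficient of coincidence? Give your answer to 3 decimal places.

0.769

The two rarest classes, vi + + and + l n, are the double crossovers. Comparing them with the parentals, only the l allele has switched, so l is the middle locus and the order is vi – l – n.
vi–l: (167 + 27)/2000 = 0.0970; l–n: (335 + 27)/2000 = 0.1810.
Expected DCO frequency = 0.0970 × 0.1810 ≈ 0.01756; observed = 27/2000 ≈ 0.01350.
Coefficient of coincidence = 0.01350/0.01756 ≈ 0.769.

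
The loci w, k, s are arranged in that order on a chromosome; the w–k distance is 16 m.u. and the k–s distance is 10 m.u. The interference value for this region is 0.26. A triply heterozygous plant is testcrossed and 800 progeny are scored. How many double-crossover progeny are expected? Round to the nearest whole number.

9

Map distances give recombination frequencies of 0.160 and 0.100 for the two intervals.
With interference 0.26 (so coincidence = 0.74), expected double-crossover frequency = 0.160 × 0.100 × 0.74 = 0.01184.
Expected number = 0.01184 × 800 = 9.47 ≈ 9.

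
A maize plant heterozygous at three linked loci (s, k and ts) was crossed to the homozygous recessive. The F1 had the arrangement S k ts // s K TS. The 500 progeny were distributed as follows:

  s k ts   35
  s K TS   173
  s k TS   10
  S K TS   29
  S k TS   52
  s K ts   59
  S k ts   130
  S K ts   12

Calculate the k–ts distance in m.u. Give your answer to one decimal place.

The two rarest classes, S K ts and s k TS, are the double crossovers. Comparing them with the parentals, only the k allele has switched, so k is the middle locus and the order is s – k – ts.
Crossovers in the k–ts interval produce the single-crossover classes S k TS and s K ts (52 + 59 = 111) plus the double crossovers (22).
RF(k–ts) = (111 + 22) / 500 = 133/500 = 0.2660 → 26.6 m.u.

26.6 m.u.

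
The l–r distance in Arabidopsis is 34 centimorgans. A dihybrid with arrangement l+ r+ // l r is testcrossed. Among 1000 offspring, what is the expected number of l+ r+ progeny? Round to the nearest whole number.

A map distance of 34 centimorgans corresponds to a recombination frequency of 0.340.
The F1 is l+ r+ / l r, so l+ r+ is a parental gamete class with expected frequency (1 − r)/2 = 0.660/2 = 0.3300.
Expected number = 0.3300 × 1000 = 330.00 ≈ 330.

330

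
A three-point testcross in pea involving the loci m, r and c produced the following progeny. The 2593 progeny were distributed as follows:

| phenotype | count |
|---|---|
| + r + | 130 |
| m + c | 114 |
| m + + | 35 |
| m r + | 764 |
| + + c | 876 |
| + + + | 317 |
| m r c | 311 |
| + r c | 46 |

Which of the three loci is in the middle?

r

The two most frequent reciprocal classes, + + c and m r +, are the parental types, so the F1 was + + c / m r +.
The two rarest classes, + r c and m + +, are the double crossovers. Comparing them with the parentals, only the r allele has switched, so r is the middle locus and the order is c – r – m.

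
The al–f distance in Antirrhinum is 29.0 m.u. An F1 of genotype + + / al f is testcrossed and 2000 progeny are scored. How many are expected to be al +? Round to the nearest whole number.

A map distance of 29.0 m.u. corresponds to a recombination frequency of 0.290.
The F1 is + + / al f, so al + is a recombinant gamete class with expected frequency r/2 = 0.290/2 = 0.1450.
Expected number = 0.1450 × 2000 = 290.00 ≈ 290.

290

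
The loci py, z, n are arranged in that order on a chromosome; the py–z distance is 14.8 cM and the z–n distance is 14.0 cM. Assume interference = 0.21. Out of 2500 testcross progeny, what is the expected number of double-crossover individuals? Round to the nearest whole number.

41

Map distances give recombination frequencies of 0.148 and 0.140 for the two intervals.
With interference 0.21 (so coincidence = 0.79), expected double-crossover frequency = 0.148 × 0.140 × 0.79 = 0.01637.
Expected number = 0.01637 × 2500 = 40.92 ≈ 41.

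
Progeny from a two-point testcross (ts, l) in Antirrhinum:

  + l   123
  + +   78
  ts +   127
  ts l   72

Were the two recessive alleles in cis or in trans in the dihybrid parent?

trans

The two most frequent classes are + l (123) and ts + (127); these are the parental (non-recombinant) types.
So the F1 carried + l on one chromosome and ts + on the other — the recessive alleles are on opposite chromosomes (trans / repulsion).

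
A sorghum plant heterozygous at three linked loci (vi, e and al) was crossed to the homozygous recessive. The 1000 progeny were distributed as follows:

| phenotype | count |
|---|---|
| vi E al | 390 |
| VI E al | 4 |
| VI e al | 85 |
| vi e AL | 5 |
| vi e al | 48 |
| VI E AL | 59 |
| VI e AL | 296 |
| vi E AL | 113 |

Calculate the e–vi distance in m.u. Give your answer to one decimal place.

The two most frequent reciprocal classes, vi E al and VI e AL, are the parental types, so the F1 was vi E al / VI e AL.
The two rarest classes, VI E al and vi e AL, are the double crossovers. Comparing them with the parentals, only the vi allele has switched, so vi is the middle locus and the order is al – vi – e.
Crossovers in the vi–e interval produce the single-crossover classes vi e al and VI E AL (48 + 59 = 107) plus the double crossovers (9).
RF(vi–e) = (107 + 9) / 1000 = 116/1000 = 0.1160 → 11.6 m.u.

11.6 m.u.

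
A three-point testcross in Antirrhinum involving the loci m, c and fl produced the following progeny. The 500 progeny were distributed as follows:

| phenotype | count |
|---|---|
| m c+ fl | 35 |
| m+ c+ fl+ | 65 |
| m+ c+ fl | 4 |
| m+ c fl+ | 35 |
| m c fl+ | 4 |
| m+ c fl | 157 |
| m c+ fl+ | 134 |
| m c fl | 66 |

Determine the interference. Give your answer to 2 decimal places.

The two most frequent reciprocal classes, m c+ fl+ and m+ c fl, are the parental types, so the F1 was m c+ fl+ / m+ c fl.
The two rarest classes, m c fl+ and m+ c+ fl, are the double crossovers. Comparing them with the parentals, only the c allele has switched, so c is the middle locus and the order is m – c – fl.
m–c: (131 + 8)/500 = 0.2780; c–fl: (70 + 8)/500 = 0.1560.
Expected DCO frequency = 0.2780 × 0.1560 ≈ 0.04337; observed = 8/500 ≈ 0.01600.
Coefficient of coincidence = 0.01600/0.04337 ≈ 0.37; interference = 1 − 0.37 = 0.63.

0.63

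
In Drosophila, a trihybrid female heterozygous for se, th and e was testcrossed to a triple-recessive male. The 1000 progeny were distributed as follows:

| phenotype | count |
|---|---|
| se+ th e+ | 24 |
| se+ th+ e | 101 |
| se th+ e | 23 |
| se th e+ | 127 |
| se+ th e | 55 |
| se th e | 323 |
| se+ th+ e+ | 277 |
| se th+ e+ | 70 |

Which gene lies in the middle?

th

The two most frequent reciprocal classes, se th e and se+ th+ e+, are the parental types, so the F1 was se th e / se+ th+ e+.
The two rarest classes, se th+ e and se+ th e+, are the double crossovers. Comparing them with the parentals, only the th allele has switched, so th is the middle locus and the order is e – th – se.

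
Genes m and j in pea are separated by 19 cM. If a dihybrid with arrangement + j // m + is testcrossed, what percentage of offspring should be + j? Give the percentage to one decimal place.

40.5%

A map distance of 19 cM corresponds to a recombination frequency of 0.190.
The F1 is + j / m +, so + j is a parental gamete class with expected frequency (1 − r)/2 = 0.810/2 = 0.4050.
That is 0.4050 = 40.5% of the progeny.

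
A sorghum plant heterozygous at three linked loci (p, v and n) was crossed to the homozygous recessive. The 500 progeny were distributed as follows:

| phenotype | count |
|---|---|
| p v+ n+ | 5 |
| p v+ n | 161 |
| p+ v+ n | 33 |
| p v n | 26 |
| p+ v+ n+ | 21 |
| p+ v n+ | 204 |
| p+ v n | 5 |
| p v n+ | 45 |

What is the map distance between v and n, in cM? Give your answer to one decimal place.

The two most frequent reciprocal classes, p v+ n and p+ v n+, are the parental types, so the F1 was p v+ n / p+ v n+.
The two rarest classes, p v+ n+ and p+ v n, are the double crossovers. Comparing them with the parentals, only the n allele has switched, so n is the middle locus and the order is v – n – p.
Crossovers in the v–n interval produce the single-crossover classes p v n and p+ v+ n+ (26 + 21 = 47) plus the double crossovers (10).
RF(v–n) = (47 + 10) / 500 = 57/500 = 0.1140 → 11.4 cM.

11.4 cM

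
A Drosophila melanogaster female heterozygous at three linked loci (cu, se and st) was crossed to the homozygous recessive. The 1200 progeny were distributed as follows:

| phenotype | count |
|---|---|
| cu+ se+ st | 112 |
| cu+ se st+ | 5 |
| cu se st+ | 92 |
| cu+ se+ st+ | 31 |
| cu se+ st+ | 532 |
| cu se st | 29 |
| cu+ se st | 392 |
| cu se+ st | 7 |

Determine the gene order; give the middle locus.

st

The two most frequent reciprocal classes, cu+ se st and cu se+ st+, are the parental types, so the F1 was cu+ se st / cu se+ st+.
The two rarest classes, cu+ se st+ and cu se+ st, are the double crossovers. Comparing them with the parentals, only the st allele has switched, so st is the middle locus and the order is cu – st – se.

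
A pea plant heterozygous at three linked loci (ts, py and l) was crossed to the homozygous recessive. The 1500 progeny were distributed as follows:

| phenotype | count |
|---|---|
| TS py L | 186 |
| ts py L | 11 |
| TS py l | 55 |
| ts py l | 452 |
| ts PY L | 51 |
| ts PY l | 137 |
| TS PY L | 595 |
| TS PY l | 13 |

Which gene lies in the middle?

The two most frequent reciprocal classes, ts py l and TS PY L, are the parental types, so the F1 was ts py l / TS PY L.
The two rarest classes, ts py L and TS PY l, are the double crossovers. Comparing them with the parentals, only the l allele has switched, so l is the middle locus and the order is ts – l – py.

l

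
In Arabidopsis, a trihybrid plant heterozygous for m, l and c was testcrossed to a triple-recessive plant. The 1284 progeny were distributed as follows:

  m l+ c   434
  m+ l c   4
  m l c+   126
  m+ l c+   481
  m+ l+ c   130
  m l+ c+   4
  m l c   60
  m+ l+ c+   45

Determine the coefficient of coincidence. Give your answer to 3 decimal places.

0.344

The two most frequent reciprocal classes, m+ l c+ and m l+ c, are the parental types, so the F1 was m+ l c+ / m l+ c.
The two rarest classes, m+ l c and m l+ c+, are the double crossovers. Comparing them with the parentals, only the c allele has switched, so c is the middle locus and the order is l – c – m.
l–c: (105 + 8)/1284 = 0.0880; c–m: (256 + 8)/1284 = 0.2056.
Expected DCO frequency = 0.0880 × 0.2056 ≈ 0.01809; observed = 8/1284 ≈ 0.00623.
Coefficient of coincidence = 0.00623/0.01809 ≈ 0.344.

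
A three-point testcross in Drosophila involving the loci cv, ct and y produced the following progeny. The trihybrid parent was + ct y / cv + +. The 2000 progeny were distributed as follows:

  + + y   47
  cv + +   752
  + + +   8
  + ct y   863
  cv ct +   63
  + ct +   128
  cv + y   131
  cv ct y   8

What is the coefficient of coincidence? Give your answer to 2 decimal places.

The two rarest classes, cv ct y and + + +, are the double crossovers. Comparing them with the parentals, only the cv allele has switched, so cv is the middle locus and the order is ct – cv – y.
ct–cv: (110 + 16)/2000 = 0.0630; cv–y: (259 + 16)/2000 = 0.1375.
Expected DCO frequency = 0.0630 × 0.1375 ≈ 0.00866; observed = 16/2000 ≈ 0.00800.
Coefficient of coincidence = 0.00800/0.00866 ≈ 0.92.

0.92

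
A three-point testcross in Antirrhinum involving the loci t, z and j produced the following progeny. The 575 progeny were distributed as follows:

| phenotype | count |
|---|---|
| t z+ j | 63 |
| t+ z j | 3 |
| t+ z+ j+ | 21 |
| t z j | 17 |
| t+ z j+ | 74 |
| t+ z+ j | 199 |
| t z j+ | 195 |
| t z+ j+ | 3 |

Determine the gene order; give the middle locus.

The two most frequent reciprocal classes, t z j+ and t+ z+ j, are the parental types, so the F1 was t z j+ / t+ z+ j.
The two rarest classes, t z+ j+ and t+ z j, are the double crossovers. Comparing them with the parentals, only the z allele has switched, so z is the middle locus and the order is t – z – j.

z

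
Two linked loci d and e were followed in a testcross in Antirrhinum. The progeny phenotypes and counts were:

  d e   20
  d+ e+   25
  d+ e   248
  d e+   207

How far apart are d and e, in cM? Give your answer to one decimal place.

The two most frequent classes, d+ e (248) and d e+ (207), are the parental types, so the F1 was d+ e / d e+.
The recombinant classes are d+ e+ and d e: 25 + 20 = 45.
Recombination frequency = 45/500 = 0.0900 ≈ 9.0%, i.e. 9.0 cM.

9.0 cM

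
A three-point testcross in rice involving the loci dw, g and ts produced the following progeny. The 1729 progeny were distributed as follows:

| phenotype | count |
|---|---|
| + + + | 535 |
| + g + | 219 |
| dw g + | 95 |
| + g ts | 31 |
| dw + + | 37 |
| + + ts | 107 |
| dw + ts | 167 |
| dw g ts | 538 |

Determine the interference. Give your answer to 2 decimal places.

The two most frequent reciprocal classes, + + + and dw g ts, are the parental types, so the F1 was + + + / dw g ts.
The two rarest classes, dw + + and + g ts, are the double crossovers. Comparing them with the parentals, only the dw allele has switched, so dw is the middle locus and the order is g – dw – ts.
g–dw: (386 + 68)/1729 = 0.2626; dw–ts: (202 + 68)/1729 = 0.1562.
Expected DCO frequency = 0.2626 × 0.1562 ≈ 0.04102; observed = 68/1729 ≈ 0.03933.
Coefficient of coincidence = 0.03933/0.04102 ≈ 0.96; interference = 1 − 0.96 = 0.04.

0.04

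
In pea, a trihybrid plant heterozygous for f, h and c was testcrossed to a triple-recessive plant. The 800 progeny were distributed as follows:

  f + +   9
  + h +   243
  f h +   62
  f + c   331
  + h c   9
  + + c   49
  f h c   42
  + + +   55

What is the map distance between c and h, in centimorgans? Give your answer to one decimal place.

14.4 centimorgans

The two most frequent reciprocal classes, + h + and f + c, are the parental types, so the F1 was + h + / f + c.
The two rarest classes, + h c and f + +, are the double crossovers. Comparing them with the parentals, only the c allele has switched, so c is the middle locus and the order is f – c – h.
Crossovers in the c–h interval produce the single-crossover classes + + + and f h c (55 + 42 = 97) plus the double crossovers (18).
RF(c–h) = (97 + 18) / 800 = 115/800 = 0.1437 → 14.4 centimorgans.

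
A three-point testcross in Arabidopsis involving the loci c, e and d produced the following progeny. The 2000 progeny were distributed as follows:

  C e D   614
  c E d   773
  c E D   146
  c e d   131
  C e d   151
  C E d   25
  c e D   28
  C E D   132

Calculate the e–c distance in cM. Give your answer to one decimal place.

The two most frequent reciprocal classes, C e D and c E d, are the parental types, so the F1 was C e D / c E d.
The two rarest classes, c e D and C E d, are the double crossovers. Comparing them with the parentals, only the c allele has switched, so c is the middle locus and the order is e – c – d.
Crossovers in the e–c interval produce the single-crossover classes C E D and c e d (132 + 131 = 263) plus the double crossovers (53).
RF(e–c) = (263 + 53) / 2000 = 316/2000 = 0.1580 → 15.8 cM.

15.8 cM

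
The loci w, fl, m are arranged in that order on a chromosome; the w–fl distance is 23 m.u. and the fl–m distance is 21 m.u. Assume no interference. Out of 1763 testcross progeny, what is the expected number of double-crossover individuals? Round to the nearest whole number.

Map distances give recombination frequencies of 0.230 and 0.210 for the two intervals.
With no interference, expected double-crossover frequency = 0.230 × 0.210 = 0.04830.
Expected number = 0.04830 × 1763 = 85.15 ≈ 85.

85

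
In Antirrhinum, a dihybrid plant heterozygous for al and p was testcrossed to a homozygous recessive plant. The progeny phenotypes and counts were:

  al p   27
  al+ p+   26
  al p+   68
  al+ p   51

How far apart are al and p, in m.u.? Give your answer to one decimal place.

30.8 m.u.

The two most frequent classes, al+ p (51) and al p+ (68), are the parental types, so the F1 was al+ p / al p+.
The recombinant classes are al+ p+ and al p: 26 + 27 = 53.
Recombination frequency = 53/172 = 0.3081 ≈ 30.8%, i.e. 30.8 m.u.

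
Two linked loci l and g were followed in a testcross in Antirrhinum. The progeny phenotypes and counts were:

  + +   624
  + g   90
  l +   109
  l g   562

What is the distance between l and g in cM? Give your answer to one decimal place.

14.4 cM

The two most frequent classes, + + (624) and l g (562), are the parental types, so the F1 was + + / l g.
The recombinant classes are + g and l +: 90 + 109 = 199.
Recombination frequency = 199/1385 = 0.1437 ≈ 14.4%, i.e. 14.4 cM.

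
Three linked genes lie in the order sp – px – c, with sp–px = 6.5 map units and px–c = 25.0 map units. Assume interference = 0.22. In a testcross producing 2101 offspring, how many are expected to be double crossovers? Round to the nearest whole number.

27

Map distances give recombination frequencies of 0.065 and 0.250 for the two intervals.
With interference 0.22 (so coincidence = 0.78), expected double-crossover frequency = 0.065 × 0.250 × 0.78 = 0.01268.
Expected number = 0.01268 × 2101 = 26.63 ≈ 27.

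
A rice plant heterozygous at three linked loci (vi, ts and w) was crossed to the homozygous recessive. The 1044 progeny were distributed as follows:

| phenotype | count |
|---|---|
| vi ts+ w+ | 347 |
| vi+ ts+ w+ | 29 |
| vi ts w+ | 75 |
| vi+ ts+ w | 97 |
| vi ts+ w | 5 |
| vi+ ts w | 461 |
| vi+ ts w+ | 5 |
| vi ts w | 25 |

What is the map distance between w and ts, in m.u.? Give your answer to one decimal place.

17.4 m.u.

The two most frequent reciprocal classes, vi ts+ w+ and vi+ ts w, are the parental types, so the F1 was vi ts+ w+ / vi+ ts w.
The two rarest classes, vi ts+ w and vi+ ts w+, are the double crossovers. Comparing them with the parentals, only the w allele has switched, so w is the middle locus and the order is vi – w – ts.
Crossovers in the w–ts interval produce the single-crossover classes vi ts w+ and vi+ ts+ w (75 + 97 = 172) plus the double crossovers (10).
RF(w–ts) = (172 + 10) / 1044 = 182/1044 = 0.1743 → 17.4 m.u.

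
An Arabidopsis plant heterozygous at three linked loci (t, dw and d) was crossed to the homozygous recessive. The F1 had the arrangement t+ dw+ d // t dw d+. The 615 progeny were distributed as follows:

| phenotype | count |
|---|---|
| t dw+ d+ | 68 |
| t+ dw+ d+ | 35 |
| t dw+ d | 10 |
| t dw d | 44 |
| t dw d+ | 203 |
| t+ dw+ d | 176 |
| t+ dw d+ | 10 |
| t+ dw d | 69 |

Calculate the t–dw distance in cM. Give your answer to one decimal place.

25.5 cM

The two rarest classes, t dw+ d and t+ dw d+, are the double crossovers. Comparing them with the parentals, only the t allele has switched, so t is the middle locus and the order is d – t – dw.
Crossovers in the t–dw interval produce the single-crossover classes t+ dw d and t dw+ d+ (69 + 68 = 137) plus the double crossovers (20).
RF(t–dw) = (137 + 20) / 615 = 157/615 = 0.2553 → 25.5 cM.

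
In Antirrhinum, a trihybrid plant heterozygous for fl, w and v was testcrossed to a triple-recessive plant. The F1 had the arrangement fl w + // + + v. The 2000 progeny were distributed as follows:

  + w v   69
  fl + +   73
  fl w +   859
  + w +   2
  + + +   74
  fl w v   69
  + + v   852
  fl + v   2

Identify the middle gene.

The two rarest classes, + w + and fl + v, are the double crossovers. Comparing them with the parentals, only the fl allele has switched, so fl is the middle locus and the order is v – fl – w.

fl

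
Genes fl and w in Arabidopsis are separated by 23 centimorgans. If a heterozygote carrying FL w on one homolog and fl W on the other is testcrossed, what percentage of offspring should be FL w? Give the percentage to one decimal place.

A map distance of 23 centimorgans corresponds to a recombination frequency of 0.230.
The F1 is FL w / fl W, so FL w is a parental gamete class with expected frequency (1 − r)/2 = 0.770/2 = 0.3850.
That is 0.3850 = 38.5% of the progeny.

38.5%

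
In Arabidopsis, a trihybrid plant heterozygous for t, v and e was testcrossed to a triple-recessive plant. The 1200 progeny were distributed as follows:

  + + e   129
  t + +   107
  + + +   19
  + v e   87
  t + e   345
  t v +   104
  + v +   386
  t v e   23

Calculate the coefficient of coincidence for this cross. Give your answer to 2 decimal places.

The two most frequent reciprocal classes, + v + and t + e, are the parental types, so the F1 was + v + / t + e.
The two rarest classes, + + + and t v e, are the double crossovers. Comparing them with the parentals, only the v allele has switched, so v is the middle locus and the order is t – v – e.
t–v: (233 + 42)/1200 = 0.2292; v–e: (194 + 42)/1200 = 0.1967.
Expected DCO frequency = 0.2292 × 0.1967 ≈ 0.04508; observed = 42/1200 ≈ 0.03500.
Coefficient of coincidence = 0.03500/0.04508 ≈ 0.78.

0.78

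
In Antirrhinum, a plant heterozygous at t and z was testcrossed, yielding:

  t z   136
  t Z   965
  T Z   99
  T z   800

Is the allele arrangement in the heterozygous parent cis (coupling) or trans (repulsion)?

trans

The two most frequent classes are T z (800) and t Z (965); these are the parental (non-recombinant) types.
So the F1 carried T z on one chromosome and t Z on the other — the recessive alleles are on opposite chromosomes (trans / repulsion).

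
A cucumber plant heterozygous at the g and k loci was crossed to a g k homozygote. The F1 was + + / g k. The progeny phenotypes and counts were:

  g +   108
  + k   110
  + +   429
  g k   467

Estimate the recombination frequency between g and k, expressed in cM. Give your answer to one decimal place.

19.6 cM

The recombinant classes are + k and g +: 110 + 108 = 218.
Recombination frequency = 218/1114 = 0.1957 ≈ 19.6%, i.e. 19.6 cM.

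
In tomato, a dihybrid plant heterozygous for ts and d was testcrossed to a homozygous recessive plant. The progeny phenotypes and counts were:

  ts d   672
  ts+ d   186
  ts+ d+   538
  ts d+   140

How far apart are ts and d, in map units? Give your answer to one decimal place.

The two most frequent classes, ts+ d+ (538) and ts d (672), are the parental types, so the F1 was ts+ d+ / ts d.
The recombinant classes are ts+ d and ts d+: 186 + 140 = 326.
Recombination frequency = 326/1536 = 0.2122 ≈ 21.2%, i.e. 21.2 map units.

21.2 map units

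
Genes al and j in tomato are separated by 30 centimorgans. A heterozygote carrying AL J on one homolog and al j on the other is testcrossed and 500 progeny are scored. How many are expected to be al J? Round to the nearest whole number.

75

A map distance of 30 centimorgans corresponds to a recombination frequency of 0.300.
The F1 is AL J / al j, so al J is a recombinant gamete class with expected frequency r/2 = 0.300/2 = 0.1500.
Expected number = 0.1500 × 500 = 75.00 ≈ 75.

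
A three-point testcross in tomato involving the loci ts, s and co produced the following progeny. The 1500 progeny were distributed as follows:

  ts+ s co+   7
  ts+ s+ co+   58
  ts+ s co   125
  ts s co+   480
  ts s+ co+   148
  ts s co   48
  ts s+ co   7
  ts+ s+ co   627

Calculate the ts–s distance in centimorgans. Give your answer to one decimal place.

The two most frequent reciprocal classes, ts s co+ and ts+ s+ co, are the parental types, so the F1 was ts s co+ / ts+ s+ co.
The two rarest classes, ts+ s co+ and ts s+ co, are the double crossovers. Comparing them with the parentals, only the ts allele has switched, so ts is the middle locus and the order is s – ts – co.
Crossovers in the s–ts interval produce the single-crossover classes ts s+ co+ and ts+ s co (148 + 125 = 273) plus the double crossovers (14).
RF(s–ts) = (273 + 14) / 1500 = 287/1500 = 0.1913 → 19.1 centimorgans.

19.1 centimorgans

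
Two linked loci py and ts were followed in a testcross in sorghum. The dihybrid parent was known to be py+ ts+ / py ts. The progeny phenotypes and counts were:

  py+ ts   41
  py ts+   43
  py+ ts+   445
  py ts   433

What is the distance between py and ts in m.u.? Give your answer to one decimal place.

The recombinant classes are py+ ts and py ts+: 41 + 43 = 84.
Recombination frequency = 84/962 = 0.0873 ≈ 8.7%, i.e. 8.7 m.u.

8.7 m.u.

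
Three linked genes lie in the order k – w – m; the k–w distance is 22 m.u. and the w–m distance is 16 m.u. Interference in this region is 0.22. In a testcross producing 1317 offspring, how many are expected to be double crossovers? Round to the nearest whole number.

36

Map distances give recombination frequencies of 0.220 and 0.160 for the two intervals.
With interference 0.22 (so coincidence = 0.78), expected double-crossover frequency = 0.220 × 0.160 × 0.78 = 0.02746.
Expected number = 0.02746 × 1317 = 36.16 ≈ 36.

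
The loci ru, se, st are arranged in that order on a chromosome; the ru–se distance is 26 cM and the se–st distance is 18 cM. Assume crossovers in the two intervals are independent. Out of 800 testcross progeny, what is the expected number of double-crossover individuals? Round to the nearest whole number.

Map distances give recombination frequencies of 0.260 and 0.180 for the two intervals.
With no interference, expected double-crossover frequency = 0.260 × 0.180 = 0.04680.
Expected number = 0.04680 × 800 = 37.44 ≈ 37.

37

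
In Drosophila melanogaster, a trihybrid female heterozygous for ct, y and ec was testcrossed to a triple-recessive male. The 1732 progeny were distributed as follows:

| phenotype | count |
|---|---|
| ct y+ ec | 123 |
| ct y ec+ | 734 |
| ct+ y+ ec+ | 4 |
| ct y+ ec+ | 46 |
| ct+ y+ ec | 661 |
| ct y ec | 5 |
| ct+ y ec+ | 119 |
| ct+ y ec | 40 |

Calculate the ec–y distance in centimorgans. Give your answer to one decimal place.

5.5 centimorgans

The two most frequent reciprocal classes, ct y ec+ and ct+ y+ ec, are the parental types, so the F1 was ct y ec+ / ct+ y+ ec.
The two rarest classes, ct y ec and ct+ y+ ec+, are the double crossovers. Comparing them with the parentals, only the ec allele has switched, so ec is the middle locus and the order is ct – ec – y.
Crossovers in the ec–y interval produce the single-crossover classes ct y+ ec+ and ct+ y ec (46 + 40 = 86) plus the double crossovers (9).
RF(ec–y) = (86 + 9) / 1732 = 95/1732 = 0.0548 → 5.5 centimorgans.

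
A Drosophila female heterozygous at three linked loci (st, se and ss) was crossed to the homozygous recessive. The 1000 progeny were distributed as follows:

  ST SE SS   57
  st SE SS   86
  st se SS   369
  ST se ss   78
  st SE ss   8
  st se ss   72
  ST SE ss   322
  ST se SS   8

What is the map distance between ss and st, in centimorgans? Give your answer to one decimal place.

14.5 centimorgans

The two most frequent reciprocal classes, ST SE ss and st se SS, are the parental types, so the F1 was ST SE ss / st se SS.
The two rarest classes, st SE ss and ST se SS, are the double crossovers. Comparing them with the parentals, only the st allele has switched, so st is the middle locus and the order is ss – st – se.
Crossovers in the ss–st interval produce the single-crossover classes ST SE SS and st se ss (57 + 72 = 129) plus the double crossovers (16).
RF(ss–st) = (129 + 16) / 1000 = 145/1000 = 0.1450 → 14.5 centimorgans.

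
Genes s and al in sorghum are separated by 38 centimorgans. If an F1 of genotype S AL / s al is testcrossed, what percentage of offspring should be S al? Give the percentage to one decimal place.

19.0%

A map distance of 38 centimorgans corresponds to a recombination frequency of 0.380.
The F1 is S AL / s al, so S al is a recombinant gamete class with expected frequency r/2 = 0.380/2 = 0.1900.
That is 0.1900 = 19.0% of the progeny.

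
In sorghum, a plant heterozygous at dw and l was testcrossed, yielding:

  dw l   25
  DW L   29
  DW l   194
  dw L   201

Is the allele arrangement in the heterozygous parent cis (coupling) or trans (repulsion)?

trans

The two most frequent classes are DW l (194) and dw L (201); these are the parental (non-recombinant) types.
So the F1 carried DW l on one chromosome and dw L on the other — the recessive alleles are on opposite chromosomes (trans / repulsion).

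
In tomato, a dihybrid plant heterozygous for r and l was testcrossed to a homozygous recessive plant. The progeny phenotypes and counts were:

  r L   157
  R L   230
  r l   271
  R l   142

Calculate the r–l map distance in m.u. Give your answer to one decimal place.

37.4 m.u.

The two most frequent classes, R L (230) and r l (271), are the parental types, so the F1 was R L / r l.
The recombinant classes are R l and r L: 142 + 157 = 299.
Recombination frequency = 299/800 = 0.3738 ≈ 37.4%, i.e. 37.4 m.u.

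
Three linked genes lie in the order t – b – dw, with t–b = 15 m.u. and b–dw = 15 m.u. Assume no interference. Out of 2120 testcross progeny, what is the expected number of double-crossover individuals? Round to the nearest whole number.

Map distances give recombination frequencies of 0.150 and 0.150 for the two intervals.
With no interference, expected double-crossover frequency = 0.150 × 0.150 = 0.02250.
Expected number = 0.02250 × 2120 = 47.70 ≈ 48.

48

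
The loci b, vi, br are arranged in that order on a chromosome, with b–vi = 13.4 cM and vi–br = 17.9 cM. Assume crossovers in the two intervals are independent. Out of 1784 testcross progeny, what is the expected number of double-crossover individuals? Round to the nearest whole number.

43

Map distances give recombination frequencies of 0.134 and 0.179 for the two intervals.
With no interference, expected double-crossover frequency = 0.134 × 0.179 = 0.02399.
Expected number = 0.02399 × 1784 = 42.79 ≈ 43.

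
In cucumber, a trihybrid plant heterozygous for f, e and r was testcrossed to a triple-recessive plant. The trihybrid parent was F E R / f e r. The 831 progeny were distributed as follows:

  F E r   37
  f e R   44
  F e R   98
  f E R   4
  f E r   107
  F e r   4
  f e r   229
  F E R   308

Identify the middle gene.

f

The two rarest classes, f E R and F e r, are the double crossovers. Comparing them with the parentals, only the f allele has switched, so f is the middle locus and the order is e – f – r.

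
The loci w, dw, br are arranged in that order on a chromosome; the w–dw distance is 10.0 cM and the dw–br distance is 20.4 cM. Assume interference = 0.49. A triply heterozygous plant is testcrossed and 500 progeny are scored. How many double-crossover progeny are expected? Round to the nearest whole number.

5

Map distances give recombination frequencies of 0.100 and 0.204 for the two intervals.
With interference 0.49 (so coincidence = 0.51), expected double-crossover frequency = 0.100 × 0.204 × 0.51 = 0.01040.
Expected number = 0.01040 × 500 = 5.20 ≈ 5.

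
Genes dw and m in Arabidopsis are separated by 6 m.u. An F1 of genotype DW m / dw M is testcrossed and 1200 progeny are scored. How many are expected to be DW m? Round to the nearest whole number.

A map distance of 6 m.u. corresponds to a recombination frequency of 0.060.
The F1 is DW m / dw M, so DW m is a parental gamete class with expected frequency (1 − r)/2 = 0.940/2 = 0.4700.
Expected number = 0.4700 × 1200 = 564.00 ≈ 564.

564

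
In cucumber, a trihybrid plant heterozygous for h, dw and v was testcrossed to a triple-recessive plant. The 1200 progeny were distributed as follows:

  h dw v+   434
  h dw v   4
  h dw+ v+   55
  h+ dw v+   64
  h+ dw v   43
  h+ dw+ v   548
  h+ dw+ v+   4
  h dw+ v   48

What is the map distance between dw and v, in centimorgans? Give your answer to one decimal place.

8.8 centimorgans

The two most frequent reciprocal classes, h+ dw+ v and h dw v+, are the parental types, so the F1 was h+ dw+ v / h dw v+.
The two rarest classes, h+ dw+ v+ and h dw v, are the double crossovers. Comparing them with the parentals, only the v allele has switched, so v is the middle locus and the order is dw – v – h.
Crossovers in the dw–v interval produce the single-crossover classes h+ dw v and h dw+ v+ (43 + 55 = 98) plus the double crossovers (8).
RF(dw–v) = (98 + 8) / 1200 = 106/1200 = 0.0883 → 8.8 centimorgans.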